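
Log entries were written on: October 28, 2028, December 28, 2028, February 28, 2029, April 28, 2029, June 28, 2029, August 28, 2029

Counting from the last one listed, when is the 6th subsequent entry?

Each date is the 28th; the gaps (61, 62, 59, 61, 61) track the month lengths.
The rule is the 28th of every 2 months.
Next: October 2029 → October 28, 2029.
December 2029: December 28, 2029.
Next: February 2030 → February 28, 2030.
April 2030: April 28, 2030.
Next: June 2030 → June 28, 2030.
August 2030: August 28, 2030.

August 28, 2030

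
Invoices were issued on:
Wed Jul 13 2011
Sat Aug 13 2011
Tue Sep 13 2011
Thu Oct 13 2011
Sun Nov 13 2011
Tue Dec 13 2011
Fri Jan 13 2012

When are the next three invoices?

The day-of-month is always 13 (31, 31, 30, 31, 30, 31 days between events).
So this recurs on the 13th of each month.
February 2012: Mon Feb 13 2012.
Next: March 2012 → Tue Mar 13 2012.
Next: April 2012 → Fri Apr 13 2012.

Mon Feb 13 2012, Tue Mar 13 2012, Fri Apr 13 2012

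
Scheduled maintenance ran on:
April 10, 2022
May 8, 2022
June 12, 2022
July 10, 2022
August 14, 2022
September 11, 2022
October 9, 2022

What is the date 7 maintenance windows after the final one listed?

All dates are Sundays, 28, 35, 28, 35, 28, 28 days apart.
Specifically, the 2nd Sunday of each month.
November 2022 — 2nd Sunday is November 13, 2022.
December 2022 — 2nd Sunday is December 11, 2022.
2nd Sunday of January 2023: January 8, 2023.
February 2023 — 2nd Sunday is February 12, 2023.
March 2023 — 2nd Sunday is March 12, 2023.
2nd Sunday of April 2023: April 9, 2023.
May 2023 — 2nd Sunday is May 14, 2023.

May 14, 2023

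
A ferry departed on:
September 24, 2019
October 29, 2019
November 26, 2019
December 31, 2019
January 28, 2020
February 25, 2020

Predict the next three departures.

All Tuesdays; the gaps (35, 28, 35, 28, 28) vary with month length.
This is the last Tuesday of each month.
Last Tuesday of March 2020: March 31, 2020.
Last Tuesday of April 2020: April 28, 2020.
Last Tuesday of May 2020: May 26, 2020.

March 31, 2020; April 28, 2020; May 26, 2020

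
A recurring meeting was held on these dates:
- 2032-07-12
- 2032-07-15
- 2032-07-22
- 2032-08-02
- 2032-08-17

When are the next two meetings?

Gaps: 3, 7, 11, 15 days — each gap is 4 larger than the previous one.
Next gap: 19 days. 2032-08-17 + 19 days = 2032-09-05.
Next gap: 23 days. 2032-09-05 + 23 days = 2032-09-28.

2032-09-05, 2032-09-28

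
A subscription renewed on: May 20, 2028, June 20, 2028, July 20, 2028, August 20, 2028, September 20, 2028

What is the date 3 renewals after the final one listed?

Each date is the 20th; the gaps (31, 30, 31, 31) track the month lengths.
The rule is the 20th of each month.
Next: October 2028 → October 20, 2028.
Next: November 2028 → November 20, 2028.
December 2028: December 20, 2028.

December 20, 2028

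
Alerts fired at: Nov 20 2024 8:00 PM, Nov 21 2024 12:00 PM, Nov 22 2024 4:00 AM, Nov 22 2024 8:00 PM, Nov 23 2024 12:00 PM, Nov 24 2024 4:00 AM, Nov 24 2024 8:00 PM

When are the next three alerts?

The interval is a steady 16 hours (16, 16, 16, 16, 16, 16).
Nov 24 2024 8:00 PM + 16 h = Nov 25 2024 12:00 PM.
Nov 25 2024 12:00 PM + 16 h = Nov 26 2024 4:00 AM.
Nov 26 2024 4:00 AM + 16 h = Nov 26 2024 8:00 PM.

Nov 25 2024 12:00 PM, Nov 26 2024 4:00 AM, Nov 26 2024 8:00 PM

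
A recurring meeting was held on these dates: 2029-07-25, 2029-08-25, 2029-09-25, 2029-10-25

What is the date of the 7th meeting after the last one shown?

2030-05-25

Gaps: 31, 31, 30 days — not constant. Every event is on the 25th of the month.
Pattern: the 25th of each month.
Next: November 2029 → 2029-11-25.
Next: December 2029 → 2029-12-25.
January 2030: 2030-01-25.
February 2030: 2030-02-25.
March 2030: 2030-03-25.
April 2030: 2030-04-25.
Next: May 2030 → 2030-05-25.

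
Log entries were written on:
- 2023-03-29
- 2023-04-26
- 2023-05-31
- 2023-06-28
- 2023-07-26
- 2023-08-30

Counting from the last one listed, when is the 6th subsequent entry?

Every date is a Wednesday; gaps 28, 35, 28, 28, 35 days.
Each is the last Wednesday of its month (at least one falls on the 29th or later, ruling out '4th Wednesday').
Last Wednesday of September 2023: 2023-09-27.
Last Wednesday of October 2023: 2023-10-25.
November 2023 ends with Wednesday 2023-11-29.
December 2023 ends with Wednesday 2023-12-27.
January 2024 ends with Wednesday 2024-01-31.
February 2024 ends with Wednesday 2024-02-28.

2024-02-28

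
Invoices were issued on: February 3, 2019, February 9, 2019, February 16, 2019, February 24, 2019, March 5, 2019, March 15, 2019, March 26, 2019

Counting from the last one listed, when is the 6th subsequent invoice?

Intervals are 6, 7, 8, 9, 10, 11 days — an arithmetic progression with common difference 1.
Next gap: 12 days. March 26, 2019 + 12 days = April 7, 2019.
Next gap: 13 days. April 7, 2019 + 13 days = April 20, 2019.
Next gap: 14 days. April 20, 2019 + 14 days = May 4, 2019.
Next gap: 15 days. May 4, 2019 + 15 days = May 19, 2019.
Next gap: 16 days. May 19, 2019 + 16 days = June 4, 2019.
Next gap: 17 days. June 4, 2019 + 17 days = June 21, 2019.

June 21, 2019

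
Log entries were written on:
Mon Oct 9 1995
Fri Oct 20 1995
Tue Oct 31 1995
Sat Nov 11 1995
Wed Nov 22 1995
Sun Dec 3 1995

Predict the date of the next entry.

The spacing is 11, 11, 11, 11, 11 days — always 11 days.
Sun Dec 3 1995 + 11 days = Thu Dec 14 1995.

Thu Dec 14 1995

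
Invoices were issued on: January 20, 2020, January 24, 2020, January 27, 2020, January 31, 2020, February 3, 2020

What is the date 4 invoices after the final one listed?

Gaps: 4, 3, 4, 3 days — not constant, but cyclic with period 2.
The events fall on every Monday and Friday.
Next Friday: February 7, 2020.
Next Monday: February 10, 2020.
The following Friday is February 14, 2020.
Next Monday: February 17, 2020.

February 17, 2020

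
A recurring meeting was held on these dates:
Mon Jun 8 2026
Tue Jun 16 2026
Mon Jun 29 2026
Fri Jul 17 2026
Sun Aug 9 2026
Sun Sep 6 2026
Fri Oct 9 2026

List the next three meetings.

The spacing grows by 5 each time: 8, 13, 18, 23, 28, 33 days.
Next gap: 38 days. Fri Oct 9 2026 + 38 days = Mon Nov 16 2026.
Next gap: 43 days. Mon Nov 16 2026 + 43 days = Tue Dec 29 2026.
Next gap: 48 days. Tue Dec 29 2026 + 48 days = Mon Feb 15 2027.

Mon Nov 16 2026, Tue Dec 29 2026, Mon Feb 15 2027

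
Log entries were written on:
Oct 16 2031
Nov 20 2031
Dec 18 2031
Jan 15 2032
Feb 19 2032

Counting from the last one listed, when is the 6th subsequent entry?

Aug 19 2032

Gaps: 35, 28, 28, 35 days — a mix of 28 and 35. Every date is a Thursday.
Each is the 3rd Thursday of its month.
March 2032 — 3rd Thursday is Mar 18 2032.
April 2032 — 3rd Thursday is Apr 15 2032.
May 2032 — 3rd Thursday is May 20 2032.
June 2032 — 3rd Thursday is Jun 17 2032.
3rd Thursday of July 2032: Jul 15 2032.
August 2032 — 3rd Thursday is Aug 19 2032.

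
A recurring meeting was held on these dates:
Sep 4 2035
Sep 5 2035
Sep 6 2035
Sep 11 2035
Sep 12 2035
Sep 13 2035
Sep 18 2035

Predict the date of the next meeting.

Sep 19 2035

The gap pattern 1, 1, 5, 1, 1, 5 repeats every 3 events.
These are the Tuesdays, Wednesdays and Thursdays of each week.
The following Wednesday is Sep 19 2035.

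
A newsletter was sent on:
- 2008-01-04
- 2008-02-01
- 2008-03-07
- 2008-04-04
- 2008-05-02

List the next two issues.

2008-06-06, 2008-07-04

All dates are Fridays, 28, 35, 28, 28 days apart.
Specifically, the 1st Friday of each month.
June 2008 — 1st Friday is 2008-06-06.
1st Friday of July 2008: 2008-07-04.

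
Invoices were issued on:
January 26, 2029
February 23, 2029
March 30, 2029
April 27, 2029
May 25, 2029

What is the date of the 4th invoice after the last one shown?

All Fridays; the gaps (28, 35, 28, 28) vary with month length.
This is the last Friday of each month.
Last Friday of June 2029: June 29, 2029.
July 2029 ends with Friday July 27, 2029.
Last Friday of August 2029: August 31, 2029.
September 2029 ends with Friday September 28, 2029.

September 28, 2029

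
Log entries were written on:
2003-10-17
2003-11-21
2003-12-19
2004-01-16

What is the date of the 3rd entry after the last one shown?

All dates are Fridays, 35, 28, 28 days apart.
Specifically, the 3rd Friday of each month.
3rd Friday of February 2004: 2004-02-20.
3rd Friday of March 2004: 2004-03-19.
3rd Friday of April 2004: 2004-04-16.

2004-04-16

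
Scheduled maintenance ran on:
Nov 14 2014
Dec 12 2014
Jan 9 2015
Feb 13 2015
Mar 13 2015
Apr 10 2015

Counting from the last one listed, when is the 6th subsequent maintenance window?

These are Fridays at 28- or 35-day spacing (28, 28, 35, 28, 28).
The pattern: 2nd Friday of the month.
2nd Friday of May 2015: May 8 2015.
June 2015 — 2nd Friday is Jun 12 2015.
July 2015 — 2nd Friday is Jul 10 2015.
August 2015 — 2nd Friday is Aug 14 2015.
September 2015 — 2nd Friday is Sep 11 2015.
October 2015 — 2nd Friday is Oct 9 2015.

Oct 9 2015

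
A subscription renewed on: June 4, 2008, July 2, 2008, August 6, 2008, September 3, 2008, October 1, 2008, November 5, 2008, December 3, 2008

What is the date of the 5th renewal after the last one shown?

May 6, 2009

These are Wednesdays at 28- or 35-day spacing (28, 35, 28, 28, 35, 28).
The pattern: 1st Wednesday of the month.
1st Wednesday of January 2009: January 7, 2009.
1st Wednesday of February 2009: February 4, 2009.
March 2009 — 1st Wednesday is March 4, 2009.
April 2009 — 1st Wednesday is April 1, 2009.
May 2009 — 1st Wednesday is May 6, 2009.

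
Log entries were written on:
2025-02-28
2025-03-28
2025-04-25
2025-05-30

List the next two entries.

2025-06-27, 2025-07-25

Every date is a Friday; gaps 28, 28, 35 days.
Each is the last Friday of its month (at least one falls on the 29th or later, ruling out '4th Friday').
June 2025 ends with Friday 2025-06-27.
July 2025 ends with Friday 2025-07-25.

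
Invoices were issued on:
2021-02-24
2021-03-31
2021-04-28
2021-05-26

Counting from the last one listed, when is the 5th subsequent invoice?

These are Wednesdays with 35, 28, 28-day gaps.
Each is the final Wednesday of its month — 2021-03-31 is past the 28th, so '4th Wednesday' doesn't fit.
June 2021 ends with Wednesday 2021-06-30.
Last Wednesday of July 2021: 2021-07-28.
Last Wednesday of August 2021: 2021-08-25.
Last Wednesday of September 2021: 2021-09-29.
October 2021 ends with Wednesday 2021-10-27.

2021-10-27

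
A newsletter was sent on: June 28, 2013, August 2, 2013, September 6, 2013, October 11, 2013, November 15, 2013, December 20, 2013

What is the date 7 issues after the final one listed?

August 22, 2014

Gaps between consecutive events: 35, 35, 35, 35, 35 days — a constant 35-day interval.
December 20, 2013 + 35 days = January 24, 2014.
January 24, 2014 + 35 days = February 28, 2014.
February 28, 2014 + 35 days = April 4, 2014.
April 4, 2014 + 35 days = May 9, 2014.
May 9, 2014 + 35 days = June 13, 2014.
June 13, 2014 + 35 days = July 18, 2014.
July 18, 2014 + 35 days = August 22, 2014.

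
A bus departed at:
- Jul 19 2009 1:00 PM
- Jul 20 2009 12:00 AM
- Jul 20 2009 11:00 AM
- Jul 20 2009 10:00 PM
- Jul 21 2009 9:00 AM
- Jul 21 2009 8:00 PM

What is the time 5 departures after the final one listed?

Jul 24 2009 3:00 AM

The interval is a steady 11 hours (11, 11, 11, 11, 11).
Jul 21 2009 8:00 PM + 11 h = Jul 22 2009 7:00 AM.
Jul 22 2009 7:00 AM + 11 h = Jul 22 2009 6:00 PM.
Jul 22 2009 6:00 PM + 11 h = Jul 23 2009 5:00 AM.
Jul 23 2009 5:00 AM + 11 h = Jul 23 2009 4:00 PM.
Jul 23 2009 4:00 PM + 11 h = Jul 24 2009 3:00 AM.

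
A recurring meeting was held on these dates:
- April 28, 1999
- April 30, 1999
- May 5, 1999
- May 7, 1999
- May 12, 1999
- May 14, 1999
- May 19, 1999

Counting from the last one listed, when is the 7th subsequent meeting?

June 11, 1999

Every event lands on a Wednesday or Friday (gaps cycle 2, 5, 2, 5, 2, 5).
So the schedule is: every Wednesday and Friday.
The following Friday is May 21, 1999.
The following Wednesday is May 26, 1999.
Next Friday: May 28, 1999.
The following Wednesday is June 2, 1999.
Next Friday: June 4, 1999.
The following Wednesday is June 9, 1999.
Next Friday: June 11, 1999.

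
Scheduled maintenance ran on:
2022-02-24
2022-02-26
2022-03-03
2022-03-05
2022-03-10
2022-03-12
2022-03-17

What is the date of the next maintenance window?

2022-03-19

The gap pattern 2, 5, 2, 5, 2, 5 repeats every 2 events.
These are the Thursdays and Saturdays of each week.
The following Saturday is 2022-03-19.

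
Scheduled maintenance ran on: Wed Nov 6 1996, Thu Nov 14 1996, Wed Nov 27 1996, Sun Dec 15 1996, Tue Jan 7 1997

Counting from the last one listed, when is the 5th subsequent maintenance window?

Intervals are 8, 13, 18, 23 days — an arithmetic progression with common difference 5.
Next gap: 28 days. Tue Jan 7 1997 + 28 days = Tue Feb 4 1997.
Next gap: 33 days. Tue Feb 4 1997 + 33 days = Sun Mar 9 1997.
Next gap: 38 days. Sun Mar 9 1997 + 38 days = Wed Apr 16 1997.
Next gap: 43 days. Wed Apr 16 1997 + 43 days = Thu May 29 1997.
Next gap: 48 days. Thu May 29 1997 + 48 days = Wed Jul 16 1997.

Wed Jul 16 1997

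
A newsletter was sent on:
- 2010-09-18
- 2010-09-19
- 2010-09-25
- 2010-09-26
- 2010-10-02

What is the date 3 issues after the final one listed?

Gaps: 1, 6, 1, 6 days — not constant, but cyclic with period 2.
The events fall on every Saturday and Sunday.
The following Sunday is 2010-10-03.
The following Saturday is 2010-10-09.
Next Sunday: 2010-10-10.

2010-10-10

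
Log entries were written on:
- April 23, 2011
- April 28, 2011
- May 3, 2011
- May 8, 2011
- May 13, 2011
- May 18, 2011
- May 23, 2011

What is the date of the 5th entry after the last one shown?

June 17, 2011

Gaps between consecutive events: 5, 5, 5, 5, 5, 5 days — a constant 5-day interval.
May 23, 2011 + 5 days = May 28, 2011.
May 28, 2011 + 5 days = June 2, 2011.
June 2, 2011 + 5 days = June 7, 2011.
June 7, 2011 + 5 days = June 12, 2011.
June 12, 2011 + 5 days = June 17, 2011.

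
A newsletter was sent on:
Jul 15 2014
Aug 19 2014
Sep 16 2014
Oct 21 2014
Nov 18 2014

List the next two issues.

All dates are Tuesdays, 35, 28, 35, 28 days apart.
Specifically, the 3rd Tuesday of each month.
3rd Tuesday of December 2014: Dec 16 2014.
January 2015 — 3rd Tuesday is Jan 20 2015.

Dec 16 2014, Jan 20 2015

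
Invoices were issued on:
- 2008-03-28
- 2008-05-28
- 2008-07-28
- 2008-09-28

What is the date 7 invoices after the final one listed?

2009-11-28

The day-of-month is always 28 (61, 61, 62 days between events).
So this recurs on the 28th of every 2 months.
Next: November 2008 → 2008-11-28.
Next: January 2009 → 2009-01-28.
Next: March 2009 → 2009-03-28.
Next: May 2009 → 2009-05-28.
Next: July 2009 → 2009-07-28.
September 2009: 2009-09-28.
November 2009: 2009-11-28.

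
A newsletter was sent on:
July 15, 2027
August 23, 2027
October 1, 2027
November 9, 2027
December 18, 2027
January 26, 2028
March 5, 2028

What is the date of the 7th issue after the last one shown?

December 3, 2028

Gaps between consecutive events: 39, 39, 39, 39, 39, 39 days — a constant 39-day interval.
March 5, 2028 + 39 days = April 13, 2028.
April 13, 2028 + 39 days = May 22, 2028.
May 22, 2028 + 39 days = June 30, 2028.
June 30, 2028 + 39 days = August 8, 2028.
August 8, 2028 + 39 days = September 16, 2028.
September 16, 2028 + 39 days = October 25, 2028.
October 25, 2028 + 39 days = December 3, 2028.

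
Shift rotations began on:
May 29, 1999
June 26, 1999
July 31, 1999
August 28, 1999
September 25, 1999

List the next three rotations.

All Saturdays; the gaps (28, 35, 28, 28) vary with month length.
This is the last Saturday of each month.
October 1999 ends with Saturday October 30, 1999.
Last Saturday of November 1999: November 27, 1999.
December 1999 ends with Saturday December 25, 1999.

October 30, 1999; November 27, 1999; December 25, 1999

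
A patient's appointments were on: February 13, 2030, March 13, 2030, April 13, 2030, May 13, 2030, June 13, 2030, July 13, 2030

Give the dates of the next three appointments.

August 13, 2030; September 13, 2030; October 13, 2030

Gaps: 28, 31, 30, 31, 30 days — not constant. Every event is on the 13th of the month.
Pattern: the 13th of each month.
August 2030: August 13, 2030.
September 2030: September 13, 2030.
October 2030: October 13, 2030.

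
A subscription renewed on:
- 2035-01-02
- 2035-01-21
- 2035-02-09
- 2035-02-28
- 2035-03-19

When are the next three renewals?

2035-04-07, 2035-04-26, 2035-05-15

Every event comes 19 days after the last (19, 19, 19, 19).
2035-03-19 + 19 days = 2035-04-07.
2035-04-07 + 19 days = 2035-04-26.
2035-04-26 + 19 days = 2035-05-15.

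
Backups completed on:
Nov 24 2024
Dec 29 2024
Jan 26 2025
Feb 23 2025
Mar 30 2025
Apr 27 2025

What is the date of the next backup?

All Sundays; the gaps (35, 28, 28, 35, 28) vary with month length.
This is the last Sunday of each month.
Last Sunday of May 2025: May 25 2025.

May 25 2025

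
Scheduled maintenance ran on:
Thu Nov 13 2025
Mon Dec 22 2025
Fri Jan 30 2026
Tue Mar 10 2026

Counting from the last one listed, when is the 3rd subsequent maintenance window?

Sun Jul 5 2026

Gaps between consecutive events: 39, 39, 39 days — a constant 39-day interval.
Tue Mar 10 2026 + 39 days = Sat Apr 18 2026.
Sat Apr 18 2026 + 39 days = Wed May 27 2026.
Wed May 27 2026 + 39 days = Sun Jul 5 2026.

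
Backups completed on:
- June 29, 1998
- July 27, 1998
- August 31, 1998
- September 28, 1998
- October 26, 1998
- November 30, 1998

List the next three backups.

December 28, 1998; January 25, 1999; February 22, 1999

All Mondays; the gaps (28, 35, 28, 28, 35) vary with month length.
This is the last Monday of each month.
Last Monday of December 1998: December 28, 1998.
January 1999 ends with Monday January 25, 1999.
February 1999 ends with Monday February 22, 1999.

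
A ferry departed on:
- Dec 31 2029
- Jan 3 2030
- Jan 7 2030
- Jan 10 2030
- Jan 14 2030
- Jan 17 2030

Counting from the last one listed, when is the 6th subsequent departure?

Feb 7 2030

Gaps: 3, 4, 3, 4, 3 days — not constant, but cyclic with period 2.
The events fall on every Monday and Thursday.
The following Monday is Jan 21 2030.
The following Thursday is Jan 24 2030.
The following Monday is Jan 28 2030.
Next Thursday: Jan 31 2030.
Next Monday: Feb 4 2030.
Next Thursday: Feb 7 2030.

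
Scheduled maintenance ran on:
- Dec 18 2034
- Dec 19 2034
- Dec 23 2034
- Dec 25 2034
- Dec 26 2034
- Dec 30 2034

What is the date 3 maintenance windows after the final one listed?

Jan 6 2035

The gap pattern 1, 4, 2, 1, 4 repeats every 3 events.
These are the Mondays, Tuesdays and Saturdays of each week.
Next Monday: Jan 1 2035.
Next Tuesday: Jan 2 2035.
The following Saturday is Jan 6 2035.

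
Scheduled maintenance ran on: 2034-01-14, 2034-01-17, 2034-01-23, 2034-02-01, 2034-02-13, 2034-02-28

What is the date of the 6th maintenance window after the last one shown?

2034-07-31

Gaps: 3, 6, 9, 12, 15 days — each gap is 3 larger than the previous one.
Next gap: 18 days. 2034-02-28 + 18 days = 2034-03-18.
Next gap: 21 days. 2034-03-18 + 21 days = 2034-04-08.
Next gap: 24 days. 2034-04-08 + 24 days = 2034-05-02.
Next gap: 27 days. 2034-05-02 + 27 days = 2034-05-29.
Next gap: 30 days. 2034-05-29 + 30 days = 2034-06-28.
Next gap: 33 days. 2034-06-28 + 33 days = 2034-07-31.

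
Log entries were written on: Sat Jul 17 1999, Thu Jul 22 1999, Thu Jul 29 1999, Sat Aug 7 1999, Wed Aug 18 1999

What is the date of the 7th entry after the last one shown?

Wed Dec 29 1999

The spacing grows by 2 each time: 5, 7, 9, 11 days.
Next gap: 13 days. Wed Aug 18 1999 + 13 days = Tue Aug 31 1999.
Next gap: 15 days. Tue Aug 31 1999 + 15 days = Wed Sep 15 1999.
Next gap: 17 days. Wed Sep 15 1999 + 17 days = Sat Oct 2 1999.
Next gap: 19 days. Sat Oct 2 1999 + 19 days = Thu Oct 21 1999.
Next gap: 21 days. Thu Oct 21 1999 + 21 days = Thu Nov 11 1999.
Next gap: 23 days. Thu Nov 11 1999 + 23 days = Sat Dec 4 1999.
Next gap: 25 days. Sat Dec 4 1999 + 25 days = Wed Dec 29 1999.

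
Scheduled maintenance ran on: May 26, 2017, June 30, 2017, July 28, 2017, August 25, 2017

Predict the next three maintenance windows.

These are Fridays with 35, 28, 28-day gaps.
Each is the final Friday of its month — June 30, 2017 is past the 28th, so '4th Friday' doesn't fit.
September 2017 ends with Friday September 29, 2017.
October 2017 ends with Friday October 27, 2017.
November 2017 ends with Friday November 24, 2017.

September 29, 2017; October 27, 2017; November 24, 2017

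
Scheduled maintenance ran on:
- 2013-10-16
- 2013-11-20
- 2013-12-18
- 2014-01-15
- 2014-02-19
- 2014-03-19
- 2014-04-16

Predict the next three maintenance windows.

All dates are Wednesdays, 35, 28, 28, 35, 28, 28 days apart.
Specifically, the 3rd Wednesday of each month.
May 2014 — 3rd Wednesday is 2014-05-21.
June 2014 — 3rd Wednesday is 2014-06-18.
3rd Wednesday of July 2014: 2014-07-16.

2014-05-21, 2014-06-18, 2014-07-16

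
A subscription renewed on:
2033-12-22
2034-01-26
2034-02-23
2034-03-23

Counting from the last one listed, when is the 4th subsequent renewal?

2034-07-27

All dates are Thursdays, 35, 28, 28 days apart.
Specifically, the 4th Thursday of each month.
4th Thursday of April 2034: 2034-04-27.
May 2034 — 4th Thursday is 2034-05-25.
4th Thursday of June 2034: 2034-06-22.
July 2034 — 4th Thursday is 2034-07-27.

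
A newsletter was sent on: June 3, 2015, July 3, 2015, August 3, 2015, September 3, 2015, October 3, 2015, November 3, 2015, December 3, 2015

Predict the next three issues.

Gaps: 30, 31, 31, 30, 31, 30 days — not constant. Every event is on the 3rd of the month.
Pattern: the 3rd of each month.
Next: January 2016 → January 3, 2016.
February 2016: February 3, 2016.
March 2016: March 3, 2016.

January 3, 2016; February 3, 2016; March 3, 2016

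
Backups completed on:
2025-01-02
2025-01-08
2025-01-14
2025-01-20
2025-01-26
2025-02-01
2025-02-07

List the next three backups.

2025-02-13, 2025-02-19, 2025-02-25

Every event comes 6 days after the last (6, 6, 6, 6, 6, 6).
2025-02-07 + 6 days = 2025-02-13.
2025-02-13 + 6 days = 2025-02-19.
2025-02-19 + 6 days = 2025-02-25.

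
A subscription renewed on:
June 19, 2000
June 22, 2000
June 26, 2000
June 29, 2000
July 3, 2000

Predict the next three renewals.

Every event lands on a Monday or Thursday (gaps cycle 3, 4, 3, 4).
So the schedule is: every Monday and Thursday.
The following Thursday is July 6, 2000.
Next Monday: July 10, 2000.
Next Thursday: July 13, 2000.

July 6, 2000; July 10, 2000; July 13, 2000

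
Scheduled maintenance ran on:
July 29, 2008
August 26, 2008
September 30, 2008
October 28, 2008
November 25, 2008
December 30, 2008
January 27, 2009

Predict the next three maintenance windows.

All Tuesdays; the gaps (28, 35, 28, 28, 35, 28) vary with month length.
This is the last Tuesday of each month.
Last Tuesday of February 2009: February 24, 2009.
Last Tuesday of March 2009: March 31, 2009.
April 2009 ends with Tuesday April 28, 2009.

February 24, 2009; March 31, 2009; April 28, 2009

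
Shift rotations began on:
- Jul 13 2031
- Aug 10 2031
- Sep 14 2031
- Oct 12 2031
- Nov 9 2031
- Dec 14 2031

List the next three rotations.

These are Sundays at 28- or 35-day spacing (28, 35, 28, 28, 35).
The pattern: 2nd Sunday of the month.
2nd Sunday of January 2032: Jan 11 2032.
2nd Sunday of February 2032: Feb 8 2032.
2nd Sunday of March 2032: Mar 14 2032.

Jan 11 2032, Feb 8 2032, Mar 14 2032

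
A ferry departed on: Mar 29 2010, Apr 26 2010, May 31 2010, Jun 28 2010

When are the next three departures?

Jul 26 2010, Aug 30 2010, Sep 27 2010

These are Mondays with 28, 35, 28-day gaps.
Each is the final Monday of its month — Mar 29 2010 is past the 28th, so '4th Monday' doesn't fit.
Last Monday of July 2010: Jul 26 2010.
August 2010 ends with Monday Aug 30 2010.
September 2010 ends with Monday Sep 27 2010.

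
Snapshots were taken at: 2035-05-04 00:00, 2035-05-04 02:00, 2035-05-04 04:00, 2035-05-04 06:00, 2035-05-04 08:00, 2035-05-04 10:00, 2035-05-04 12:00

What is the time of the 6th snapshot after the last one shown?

2035-05-05 00:00

Gaps: 2, 2, 2, 2, 2, 2 hours — each event is 2 hours after the previous one.
2035-05-04 12:00 + 2 h = 2035-05-04 14:00.
2035-05-04 14:00 + 2 h = 2035-05-04 16:00.
2035-05-04 16:00 + 2 h = 2035-05-04 18:00.
2035-05-04 18:00 + 2 h = 2035-05-04 20:00.
2035-05-04 20:00 + 2 h = 2035-05-04 22:00.
2035-05-04 22:00 + 2 h = 2035-05-05 00:00.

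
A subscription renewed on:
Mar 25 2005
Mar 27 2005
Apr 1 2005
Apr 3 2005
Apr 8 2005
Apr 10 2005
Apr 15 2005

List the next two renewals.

Apr 17 2005, Apr 22 2005

Gaps: 2, 5, 2, 5, 2, 5 days — not constant, but cyclic with period 2.
The events fall on every Friday and Sunday.
The following Sunday is Apr 17 2005.
The following Friday is Apr 22 2005.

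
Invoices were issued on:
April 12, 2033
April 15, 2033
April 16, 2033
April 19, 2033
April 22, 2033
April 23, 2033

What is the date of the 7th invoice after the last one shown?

Every event lands on a Tuesday or Friday or Saturday (gaps cycle 3, 1, 3, 3, 1).
So the schedule is: every Tuesday, Friday and Saturday.
Next Tuesday: April 26, 2033.
The following Friday is April 29, 2033.
Next Saturday: April 30, 2033.
Next Tuesday: May 3, 2033.
Next Friday: May 6, 2033.
The following Saturday is May 7, 2033.
Next Tuesday: May 10, 2033.

May 10, 2033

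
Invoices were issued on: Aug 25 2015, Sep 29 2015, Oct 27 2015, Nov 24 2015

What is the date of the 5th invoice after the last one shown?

Apr 26 2016

All Tuesdays; the gaps (35, 28, 28) vary with month length.
This is the last Tuesday of each month.
Last Tuesday of December 2015: Dec 29 2015.
Last Tuesday of January 2016: Jan 26 2016.
February 2016 ends with Tuesday Feb 23 2016.
Last Tuesday of March 2016: Mar 29 2016.
Last Tuesday of April 2016: Apr 26 2016.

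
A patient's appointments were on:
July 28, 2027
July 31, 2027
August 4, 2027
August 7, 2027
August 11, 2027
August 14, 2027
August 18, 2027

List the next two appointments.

Every event lands on a Wednesday or Saturday (gaps cycle 3, 4, 3, 4, 3, 4).
So the schedule is: every Wednesday and Saturday.
The following Saturday is August 21, 2027.
The following Wednesday is August 25, 2027.

August 21, 2027; August 25, 2027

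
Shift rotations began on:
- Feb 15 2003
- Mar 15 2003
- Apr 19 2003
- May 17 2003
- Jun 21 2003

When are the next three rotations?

Jul 19 2003, Aug 16 2003, Sep 20 2003

These are Saturdays at 28- or 35-day spacing (28, 35, 28, 35).
The pattern: 3rd Saturday of the month.
3rd Saturday of July 2003: Jul 19 2003.
August 2003 — 3rd Saturday is Aug 16 2003.
September 2003 — 3rd Saturday is Sep 20 2003.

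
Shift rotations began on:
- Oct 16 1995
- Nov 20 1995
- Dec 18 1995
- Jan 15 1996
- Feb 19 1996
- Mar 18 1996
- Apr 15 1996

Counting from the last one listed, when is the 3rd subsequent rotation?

All dates are Mondays, 35, 28, 28, 35, 28, 28 days apart.
Specifically, the 3rd Monday of each month.
3rd Monday of May 1996: May 20 1996.
June 1996 — 3rd Monday is Jun 17 1996.
July 1996 — 3rd Monday is Jul 15 1996.

Jul 15 1996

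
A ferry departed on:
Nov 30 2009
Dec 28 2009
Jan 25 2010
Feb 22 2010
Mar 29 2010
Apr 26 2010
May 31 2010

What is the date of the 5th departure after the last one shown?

Oct 25 2010

These are Mondays with 28, 28, 28, 35, 28, 35-day gaps.
Each is the final Monday of its month — Nov 30 2009 is past the 28th, so '4th Monday' doesn't fit.
Last Monday of June 2010: Jun 28 2010.
July 2010 ends with Monday Jul 26 2010.
August 2010 ends with Monday Aug 30 2010.
Last Monday of September 2010: Sep 27 2010.
October 2010 ends with Monday Oct 25 2010.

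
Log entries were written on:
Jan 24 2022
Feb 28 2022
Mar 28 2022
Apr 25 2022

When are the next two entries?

All dates are Mondays, 35, 28, 28 days apart.
Specifically, the 4th Monday of each month.
May 2022 — 4th Monday is May 23 2022.
4th Monday of June 2022: Jun 27 2022.

May 23 2022, Jun 27 2022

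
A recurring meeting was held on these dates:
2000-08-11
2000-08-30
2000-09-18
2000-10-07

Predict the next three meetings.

2000-10-26, 2000-11-14, 2000-12-03

The spacing is 19, 19, 19 days — always 19 days.
2000-10-07 + 19 days = 2000-10-26.
2000-10-26 + 19 days = 2000-11-14.
2000-11-14 + 19 days = 2000-12-03.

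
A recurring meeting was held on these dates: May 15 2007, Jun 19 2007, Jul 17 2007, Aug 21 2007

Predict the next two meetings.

These are Tuesdays at 28- or 35-day spacing (35, 28, 35).
The pattern: 3rd Tuesday of the month.
September 2007 — 3rd Tuesday is Sep 18 2007.
October 2007 — 3rd Tuesday is Oct 16 2007.

Sep 18 2007, Oct 16 2007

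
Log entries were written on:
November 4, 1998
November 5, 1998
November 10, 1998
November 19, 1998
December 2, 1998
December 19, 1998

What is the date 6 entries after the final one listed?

June 23, 1999

Gaps: 1, 5, 9, 13, 17 days — each gap is 4 larger than the previous one.
Next gap: 21 days. December 19, 1998 + 21 days = January 9, 1999.
Next gap: 25 days. January 9, 1999 + 25 days = February 3, 1999.
Next gap: 29 days. February 3, 1999 + 29 days = March 4, 1999.
Next gap: 33 days. March 4, 1999 + 33 days = April 6, 1999.
Next gap: 37 days. April 6, 1999 + 37 days = May 13, 1999.
Next gap: 41 days. May 13, 1999 + 41 days = June 23, 1999.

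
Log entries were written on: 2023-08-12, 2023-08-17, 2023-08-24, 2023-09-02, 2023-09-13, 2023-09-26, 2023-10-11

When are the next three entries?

Intervals are 5, 7, 9, 11, 13, 15 days — an arithmetic progression with common difference 2.
Next gap: 17 days. 2023-10-11 + 17 days = 2023-10-28.
Next gap: 19 days. 2023-10-28 + 19 days = 2023-11-16.
Next gap: 21 days. 2023-11-16 + 21 days = 2023-12-07.

2023-10-28, 2023-11-16, 2023-12-07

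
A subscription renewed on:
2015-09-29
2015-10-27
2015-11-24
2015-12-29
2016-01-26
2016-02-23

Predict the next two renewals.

These are Tuesdays with 28, 28, 35, 28, 28-day gaps.
Each is the final Tuesday of its month — 2015-09-29 is past the 28th, so '4th Tuesday' doesn't fit.
March 2016 ends with Tuesday 2016-03-29.
Last Tuesday of April 2016: 2016-04-26.

2016-03-29, 2016-04-26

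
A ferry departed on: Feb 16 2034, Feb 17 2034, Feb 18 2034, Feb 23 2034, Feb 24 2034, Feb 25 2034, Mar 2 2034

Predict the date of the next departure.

Gaps: 1, 1, 5, 1, 1, 5 days — not constant, but cyclic with period 3.
The events fall on every Thursday, Friday and Saturday.
The following Friday is Mar 3 2034.

Mar 3 2034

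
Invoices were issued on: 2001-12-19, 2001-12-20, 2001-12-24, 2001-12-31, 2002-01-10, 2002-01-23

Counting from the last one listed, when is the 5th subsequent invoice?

2002-05-13

Gaps: 1, 4, 7, 10, 13 days — each gap is 3 larger than the previous one.
Next gap: 16 days. 2002-01-23 + 16 days = 2002-02-08.
Next gap: 19 days. 2002-02-08 + 19 days = 2002-02-27.
Next gap: 22 days. 2002-02-27 + 22 days = 2002-03-21.
Next gap: 25 days. 2002-03-21 + 25 days = 2002-04-15.
Next gap: 28 days. 2002-04-15 + 28 days = 2002-05-13.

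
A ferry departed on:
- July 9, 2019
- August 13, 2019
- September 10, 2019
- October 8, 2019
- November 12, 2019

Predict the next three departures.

December 10, 2019; January 14, 2020; February 11, 2020

These are Tuesdays at 28- or 35-day spacing (35, 28, 28, 35).
The pattern: 2nd Tuesday of the month.
December 2019 — 2nd Tuesday is December 10, 2019.
January 2020 — 2nd Tuesday is January 14, 2020.
February 2020 — 2nd Tuesday is February 11, 2020.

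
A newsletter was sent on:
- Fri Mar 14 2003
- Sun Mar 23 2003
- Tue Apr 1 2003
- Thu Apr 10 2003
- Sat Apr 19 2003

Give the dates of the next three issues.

Mon Apr 28 2003, Wed May 7 2003, Fri May 16 2003

Every event comes 9 days after the last (9, 9, 9, 9).
Sat Apr 19 2003 + 9 days = Mon Apr 28 2003.
Mon Apr 28 2003 + 9 days = Wed May 7 2003.
Wed May 7 2003 + 9 days = Fri May 16 2003.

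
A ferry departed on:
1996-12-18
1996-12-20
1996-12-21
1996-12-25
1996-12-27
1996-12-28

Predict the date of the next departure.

Every event lands on a Wednesday or Friday or Saturday (gaps cycle 2, 1, 4, 2, 1).
So the schedule is: every Wednesday, Friday and Saturday.
Next Wednesday: 1997-01-01.

1997-01-01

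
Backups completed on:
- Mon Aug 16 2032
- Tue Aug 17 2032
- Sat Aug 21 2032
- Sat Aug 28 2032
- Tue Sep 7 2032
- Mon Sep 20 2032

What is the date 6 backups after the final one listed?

Intervals are 1, 4, 7, 10, 13 days — an arithmetic progression with common difference 3.
Next gap: 16 days. Mon Sep 20 2032 + 16 days = Wed Oct 6 2032.
Next gap: 19 days. Wed Oct 6 2032 + 19 days = Mon Oct 25 2032.
Next gap: 22 days. Mon Oct 25 2032 + 22 days = Tue Nov 16 2032.
Next gap: 25 days. Tue Nov 16 2032 + 25 days = Sat Dec 11 2032.
Next gap: 28 days. Sat Dec 11 2032 + 28 days = Sat Jan 8 2033.
Next gap: 31 days. Sat Jan 8 2033 + 31 days = Tue Feb 8 2033.

Tue Feb 8 2033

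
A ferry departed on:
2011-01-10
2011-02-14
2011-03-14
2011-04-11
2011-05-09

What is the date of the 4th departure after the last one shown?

2011-09-12

Gaps: 35, 28, 28, 28 days — a mix of 28 and 35. Every date is a Monday.
Each is the 2nd Monday of its month.
2nd Monday of June 2011: 2011-06-13.
2nd Monday of July 2011: 2011-07-11.
2nd Monday of August 2011: 2011-08-08.
September 2011 — 2nd Monday is 2011-09-12.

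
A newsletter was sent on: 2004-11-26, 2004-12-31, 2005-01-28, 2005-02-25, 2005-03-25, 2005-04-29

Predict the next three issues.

These are Fridays with 35, 28, 28, 28, 35-day gaps.
Each is the final Friday of its month — 2004-12-31 is past the 28th, so '4th Friday' doesn't fit.
Last Friday of May 2005: 2005-05-27.
June 2005 ends with Friday 2005-06-24.
July 2005 ends with Friday 2005-07-29.

2005-05-27, 2005-06-24, 2005-07-29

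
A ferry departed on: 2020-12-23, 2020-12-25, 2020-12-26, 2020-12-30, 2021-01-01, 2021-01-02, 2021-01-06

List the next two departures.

2021-01-08, 2021-01-09

The gap pattern 2, 1, 4, 2, 1, 4 repeats every 3 events.
These are the Wednesdays, Fridays and Saturdays of each week.
Next Friday: 2021-01-08.
The following Saturday is 2021-01-09.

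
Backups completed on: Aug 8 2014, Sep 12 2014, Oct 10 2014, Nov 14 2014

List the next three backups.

All dates are Fridays, 35, 28, 35 days apart.
Specifically, the 2nd Friday of each month.
December 2014 — 2nd Friday is Dec 12 2014.
January 2015 — 2nd Friday is Jan 9 2015.
2nd Friday of February 2015: Feb 13 2015.

Dec 12 2014, Jan 9 2015, Feb 13 2015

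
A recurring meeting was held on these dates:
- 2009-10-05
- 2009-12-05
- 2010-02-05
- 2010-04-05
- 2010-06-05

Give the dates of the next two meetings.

The day-of-month is always 5 (61, 62, 59, 61 days between events).
So this recurs on the 5th of every 2 months.
Next: August 2010 → 2010-08-05.
Next: October 2010 → 2010-10-05.

2010-08-05, 2010-10-05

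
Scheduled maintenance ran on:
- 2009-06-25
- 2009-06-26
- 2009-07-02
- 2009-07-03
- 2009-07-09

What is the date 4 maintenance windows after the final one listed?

2009-07-23

Gaps: 1, 6, 1, 6 days — not constant, but cyclic with period 2.
The events fall on every Thursday and Friday.
The following Friday is 2009-07-10.
The following Thursday is 2009-07-16.
Next Friday: 2009-07-17.
Next Thursday: 2009-07-23.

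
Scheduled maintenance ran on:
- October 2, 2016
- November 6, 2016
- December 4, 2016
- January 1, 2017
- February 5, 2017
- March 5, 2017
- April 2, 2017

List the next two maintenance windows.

These are Sundays at 28- or 35-day spacing (35, 28, 28, 35, 28, 28).
The pattern: 1st Sunday of the month.
1st Sunday of May 2017: May 7, 2017.
1st Sunday of June 2017: June 4, 2017.

May 7, 2017; June 4, 2017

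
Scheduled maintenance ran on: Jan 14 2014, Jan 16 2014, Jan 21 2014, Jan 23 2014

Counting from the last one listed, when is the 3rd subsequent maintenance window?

Gaps: 2, 5, 2 days — not constant, but cyclic with period 2.
The events fall on every Tuesday and Thursday.
The following Tuesday is Jan 28 2014.
Next Thursday: Jan 30 2014.
The following Tuesday is Feb 4 2014.

Feb 4 2014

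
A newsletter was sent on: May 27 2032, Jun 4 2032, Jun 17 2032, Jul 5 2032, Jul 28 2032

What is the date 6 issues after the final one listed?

Mar 28 2033

The spacing grows by 5 each time: 8, 13, 18, 23 days.
Next gap: 28 days. Jul 28 2032 + 28 days = Aug 25 2032.
Next gap: 33 days. Aug 25 2032 + 33 days = Sep 27 2032.
Next gap: 38 days. Sep 27 2032 + 38 days = Nov 4 2032.
Next gap: 43 days. Nov 4 2032 + 43 days = Dec 17 2032.
Next gap: 48 days. Dec 17 2032 + 48 days = Feb 3 2033.
Next gap: 53 days. Feb 3 2033 + 53 days = Mar 28 2033.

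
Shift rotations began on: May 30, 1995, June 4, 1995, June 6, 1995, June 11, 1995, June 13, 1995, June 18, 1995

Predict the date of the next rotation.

Gaps: 5, 2, 5, 2, 5 days — not constant, but cyclic with period 2.
The events fall on every Tuesday and Sunday.
Next Tuesday: June 20, 1995.

June 20, 1995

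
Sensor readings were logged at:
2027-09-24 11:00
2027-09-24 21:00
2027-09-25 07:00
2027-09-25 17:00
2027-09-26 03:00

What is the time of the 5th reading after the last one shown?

2027-09-28 05:00

Gaps: 10, 10, 10, 10 hours — each event is 10 hours after the previous one.
2027-09-26 03:00 + 10 h = 2027-09-26 13:00.
2027-09-26 13:00 + 10 h = 2027-09-26 23:00.
2027-09-26 23:00 + 10 h = 2027-09-27 09:00.
2027-09-27 09:00 + 10 h = 2027-09-27 19:00.
2027-09-27 19:00 + 10 h = 2027-09-28 05:00.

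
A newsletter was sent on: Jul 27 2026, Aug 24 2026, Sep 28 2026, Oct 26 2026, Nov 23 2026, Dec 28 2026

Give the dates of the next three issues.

Gaps: 28, 35, 28, 28, 35 days — a mix of 28 and 35. Every date is a Monday.
Each is the 4th Monday of its month.
January 2027 — 4th Monday is Jan 25 2027.
4th Monday of February 2027: Feb 22 2027.
4th Monday of March 2027: Mar 22 2027.

Jan 25 2027, Feb 22 2027, Mar 22 2027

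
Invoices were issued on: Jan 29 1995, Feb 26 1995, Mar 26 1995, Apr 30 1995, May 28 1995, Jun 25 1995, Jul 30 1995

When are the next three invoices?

All Sundays; the gaps (28, 28, 35, 28, 28, 35) vary with month length.
This is the last Sunday of each month.
Last Sunday of August 1995: Aug 27 1995.
Last Sunday of September 1995: Sep 24 1995.
Last Sunday of October 1995: Oct 29 1995.

Aug 27 1995, Sep 24 1995, Oct 29 1995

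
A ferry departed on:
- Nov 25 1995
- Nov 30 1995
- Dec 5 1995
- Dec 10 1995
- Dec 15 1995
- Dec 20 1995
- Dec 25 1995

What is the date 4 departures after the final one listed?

The spacing is 5, 5, 5, 5, 5, 5 days — always 5 days.
Dec 25 1995 + 5 days = Dec 30 1995.
Dec 30 1995 + 5 days = Jan 4 1996.
Jan 4 1996 + 5 days = Jan 9 1996.
Jan 9 1996 + 5 days = Jan 14 1996.

Jan 14 1996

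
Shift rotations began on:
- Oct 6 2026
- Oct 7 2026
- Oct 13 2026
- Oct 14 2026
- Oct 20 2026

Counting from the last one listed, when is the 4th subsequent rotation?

The gap pattern 1, 6, 1, 6 repeats every 2 events.
These are the Tuesdays and Wednesdays of each week.
Next Wednesday: Oct 21 2026.
The following Tuesday is Oct 27 2026.
The following Wednesday is Oct 28 2026.
Next Tuesday: Nov 3 2026.

Nov 3 2026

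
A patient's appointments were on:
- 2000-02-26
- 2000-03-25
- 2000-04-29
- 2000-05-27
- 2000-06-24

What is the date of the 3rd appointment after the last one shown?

2000-09-30

Every date is a Saturday; gaps 28, 35, 28, 28 days.
Each is the last Saturday of its month (at least one falls on the 29th or later, ruling out '4th Saturday').
July 2000 ends with Saturday 2000-07-29.
Last Saturday of August 2000: 2000-08-26.
Last Saturday of September 2000: 2000-09-30.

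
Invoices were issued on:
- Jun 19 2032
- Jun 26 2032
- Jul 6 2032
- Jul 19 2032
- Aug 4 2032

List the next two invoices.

Aug 23 2032, Sep 14 2032

Intervals are 7, 10, 13, 16 days — an arithmetic progression with common difference 3.
Next gap: 19 days. Aug 4 2032 + 19 days = Aug 23 2032.
Next gap: 22 days. Aug 23 2032 + 22 days = Sep 14 2032.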